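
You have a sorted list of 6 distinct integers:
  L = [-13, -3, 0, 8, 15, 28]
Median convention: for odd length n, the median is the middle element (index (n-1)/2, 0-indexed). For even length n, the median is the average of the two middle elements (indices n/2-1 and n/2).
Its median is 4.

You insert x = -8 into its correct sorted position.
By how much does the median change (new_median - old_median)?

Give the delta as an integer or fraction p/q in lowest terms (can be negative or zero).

Answer: -4

Derivation:
Old median = 4
After inserting x = -8: new sorted = [-13, -8, -3, 0, 8, 15, 28]
New median = 0
Delta = 0 - 4 = -4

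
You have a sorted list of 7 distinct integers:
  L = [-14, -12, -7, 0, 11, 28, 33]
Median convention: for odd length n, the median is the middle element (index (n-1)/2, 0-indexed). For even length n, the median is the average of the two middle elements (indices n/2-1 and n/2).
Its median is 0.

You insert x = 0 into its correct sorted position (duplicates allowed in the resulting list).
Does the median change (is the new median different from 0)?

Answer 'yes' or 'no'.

Answer: no

Derivation:
Old median = 0
Insert x = 0
New median = 0
Changed? no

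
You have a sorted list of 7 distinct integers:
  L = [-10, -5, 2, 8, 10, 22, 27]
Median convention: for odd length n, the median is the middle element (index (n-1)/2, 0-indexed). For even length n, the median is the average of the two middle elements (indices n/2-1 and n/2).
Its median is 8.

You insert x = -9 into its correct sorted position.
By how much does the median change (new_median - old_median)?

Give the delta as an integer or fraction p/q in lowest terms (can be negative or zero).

Old median = 8
After inserting x = -9: new sorted = [-10, -9, -5, 2, 8, 10, 22, 27]
New median = 5
Delta = 5 - 8 = -3

Answer: -3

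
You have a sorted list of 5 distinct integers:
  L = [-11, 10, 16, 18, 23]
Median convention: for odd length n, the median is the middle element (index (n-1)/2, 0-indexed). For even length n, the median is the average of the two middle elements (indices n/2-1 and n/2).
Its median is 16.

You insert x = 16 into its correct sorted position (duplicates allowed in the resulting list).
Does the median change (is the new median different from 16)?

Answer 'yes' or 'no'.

Old median = 16
Insert x = 16
New median = 16
Changed? no

Answer: no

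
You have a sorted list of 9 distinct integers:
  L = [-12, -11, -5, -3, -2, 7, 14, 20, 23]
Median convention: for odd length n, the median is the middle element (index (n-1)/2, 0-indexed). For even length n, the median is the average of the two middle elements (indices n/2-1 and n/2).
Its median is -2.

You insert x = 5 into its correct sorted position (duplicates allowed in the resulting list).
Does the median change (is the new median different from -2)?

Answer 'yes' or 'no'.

Old median = -2
Insert x = 5
New median = 3/2
Changed? yes

Answer: yes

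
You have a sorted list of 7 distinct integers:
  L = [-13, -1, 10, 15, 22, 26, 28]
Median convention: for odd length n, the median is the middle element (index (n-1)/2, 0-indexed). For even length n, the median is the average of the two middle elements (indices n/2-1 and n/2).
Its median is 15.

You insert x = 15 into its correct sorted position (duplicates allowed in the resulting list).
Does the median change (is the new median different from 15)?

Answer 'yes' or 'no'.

Answer: no

Derivation:
Old median = 15
Insert x = 15
New median = 15
Changed? no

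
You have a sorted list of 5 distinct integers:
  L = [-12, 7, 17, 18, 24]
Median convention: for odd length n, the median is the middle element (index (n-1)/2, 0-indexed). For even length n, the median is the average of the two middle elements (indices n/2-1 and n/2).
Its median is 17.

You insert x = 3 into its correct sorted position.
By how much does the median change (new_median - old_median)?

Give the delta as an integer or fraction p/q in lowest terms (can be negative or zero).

Answer: -5

Derivation:
Old median = 17
After inserting x = 3: new sorted = [-12, 3, 7, 17, 18, 24]
New median = 12
Delta = 12 - 17 = -5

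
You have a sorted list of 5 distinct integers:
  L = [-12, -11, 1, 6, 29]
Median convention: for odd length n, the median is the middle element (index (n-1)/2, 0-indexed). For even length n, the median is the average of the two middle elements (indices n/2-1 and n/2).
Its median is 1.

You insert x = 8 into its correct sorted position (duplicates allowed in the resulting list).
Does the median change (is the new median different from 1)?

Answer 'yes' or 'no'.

Old median = 1
Insert x = 8
New median = 7/2
Changed? yes

Answer: yes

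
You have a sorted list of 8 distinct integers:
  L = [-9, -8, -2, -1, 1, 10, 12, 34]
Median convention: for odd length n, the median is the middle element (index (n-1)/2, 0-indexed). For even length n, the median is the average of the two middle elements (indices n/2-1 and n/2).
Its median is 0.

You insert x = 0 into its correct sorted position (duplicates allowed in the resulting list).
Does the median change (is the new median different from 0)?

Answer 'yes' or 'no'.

Old median = 0
Insert x = 0
New median = 0
Changed? no

Answer: no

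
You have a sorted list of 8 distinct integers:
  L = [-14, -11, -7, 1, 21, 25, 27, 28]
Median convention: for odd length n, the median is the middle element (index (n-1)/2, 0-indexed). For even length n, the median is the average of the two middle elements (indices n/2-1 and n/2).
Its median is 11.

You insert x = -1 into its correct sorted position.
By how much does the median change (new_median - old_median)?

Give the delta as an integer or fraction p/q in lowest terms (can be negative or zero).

Old median = 11
After inserting x = -1: new sorted = [-14, -11, -7, -1, 1, 21, 25, 27, 28]
New median = 1
Delta = 1 - 11 = -10

Answer: -10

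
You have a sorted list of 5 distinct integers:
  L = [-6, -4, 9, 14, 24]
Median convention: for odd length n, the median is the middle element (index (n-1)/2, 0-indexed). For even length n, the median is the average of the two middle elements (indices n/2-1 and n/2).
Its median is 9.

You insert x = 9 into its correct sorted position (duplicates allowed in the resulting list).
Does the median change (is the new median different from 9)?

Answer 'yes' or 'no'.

Answer: no

Derivation:
Old median = 9
Insert x = 9
New median = 9
Changed? no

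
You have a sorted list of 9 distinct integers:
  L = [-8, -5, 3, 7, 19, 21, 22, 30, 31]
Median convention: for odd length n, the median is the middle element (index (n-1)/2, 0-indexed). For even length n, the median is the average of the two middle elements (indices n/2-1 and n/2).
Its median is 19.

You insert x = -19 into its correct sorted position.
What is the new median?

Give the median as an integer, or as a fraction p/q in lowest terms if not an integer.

Old list (sorted, length 9): [-8, -5, 3, 7, 19, 21, 22, 30, 31]
Old median = 19
Insert x = -19
Old length odd (9). Middle was index 4 = 19.
New length even (10). New median = avg of two middle elements.
x = -19: 0 elements are < x, 9 elements are > x.
New sorted list: [-19, -8, -5, 3, 7, 19, 21, 22, 30, 31]
New median = 13

Answer: 13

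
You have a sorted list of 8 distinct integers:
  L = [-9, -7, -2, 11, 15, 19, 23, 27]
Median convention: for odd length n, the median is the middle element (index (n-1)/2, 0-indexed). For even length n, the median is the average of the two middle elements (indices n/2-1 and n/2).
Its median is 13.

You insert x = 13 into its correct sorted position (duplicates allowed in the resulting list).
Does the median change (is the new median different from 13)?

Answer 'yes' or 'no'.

Old median = 13
Insert x = 13
New median = 13
Changed? no

Answer: no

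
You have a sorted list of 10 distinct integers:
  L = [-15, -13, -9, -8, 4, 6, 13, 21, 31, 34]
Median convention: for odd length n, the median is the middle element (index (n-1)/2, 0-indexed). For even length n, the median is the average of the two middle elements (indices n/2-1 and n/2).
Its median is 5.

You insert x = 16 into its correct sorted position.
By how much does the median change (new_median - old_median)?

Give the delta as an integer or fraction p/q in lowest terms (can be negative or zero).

Answer: 1

Derivation:
Old median = 5
After inserting x = 16: new sorted = [-15, -13, -9, -8, 4, 6, 13, 16, 21, 31, 34]
New median = 6
Delta = 6 - 5 = 1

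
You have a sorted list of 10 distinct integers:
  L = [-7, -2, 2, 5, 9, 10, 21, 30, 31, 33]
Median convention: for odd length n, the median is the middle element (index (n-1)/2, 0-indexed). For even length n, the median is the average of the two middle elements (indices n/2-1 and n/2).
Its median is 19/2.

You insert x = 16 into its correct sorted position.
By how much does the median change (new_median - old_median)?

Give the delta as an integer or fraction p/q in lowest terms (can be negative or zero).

Answer: 1/2

Derivation:
Old median = 19/2
After inserting x = 16: new sorted = [-7, -2, 2, 5, 9, 10, 16, 21, 30, 31, 33]
New median = 10
Delta = 10 - 19/2 = 1/2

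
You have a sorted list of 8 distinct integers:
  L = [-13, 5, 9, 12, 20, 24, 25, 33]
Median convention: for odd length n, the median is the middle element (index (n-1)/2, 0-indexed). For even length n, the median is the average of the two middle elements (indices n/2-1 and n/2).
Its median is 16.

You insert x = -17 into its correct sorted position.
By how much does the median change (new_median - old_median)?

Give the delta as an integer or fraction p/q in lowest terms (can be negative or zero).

Old median = 16
After inserting x = -17: new sorted = [-17, -13, 5, 9, 12, 20, 24, 25, 33]
New median = 12
Delta = 12 - 16 = -4

Answer: -4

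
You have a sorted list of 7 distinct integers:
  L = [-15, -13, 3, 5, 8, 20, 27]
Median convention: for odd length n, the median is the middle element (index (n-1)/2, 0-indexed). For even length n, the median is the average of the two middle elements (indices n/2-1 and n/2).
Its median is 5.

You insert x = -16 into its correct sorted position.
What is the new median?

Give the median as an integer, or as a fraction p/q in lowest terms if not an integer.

Answer: 4

Derivation:
Old list (sorted, length 7): [-15, -13, 3, 5, 8, 20, 27]
Old median = 5
Insert x = -16
Old length odd (7). Middle was index 3 = 5.
New length even (8). New median = avg of two middle elements.
x = -16: 0 elements are < x, 7 elements are > x.
New sorted list: [-16, -15, -13, 3, 5, 8, 20, 27]
New median = 4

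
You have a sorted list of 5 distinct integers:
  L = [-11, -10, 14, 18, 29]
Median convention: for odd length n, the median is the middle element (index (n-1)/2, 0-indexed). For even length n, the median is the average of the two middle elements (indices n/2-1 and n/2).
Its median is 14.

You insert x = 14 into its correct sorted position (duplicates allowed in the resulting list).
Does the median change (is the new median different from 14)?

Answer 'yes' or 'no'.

Old median = 14
Insert x = 14
New median = 14
Changed? no

Answer: no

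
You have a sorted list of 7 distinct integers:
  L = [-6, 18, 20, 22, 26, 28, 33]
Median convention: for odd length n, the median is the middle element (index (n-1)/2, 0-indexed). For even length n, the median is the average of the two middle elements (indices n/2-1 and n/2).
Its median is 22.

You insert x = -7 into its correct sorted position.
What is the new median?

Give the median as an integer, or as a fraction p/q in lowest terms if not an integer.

Old list (sorted, length 7): [-6, 18, 20, 22, 26, 28, 33]
Old median = 22
Insert x = -7
Old length odd (7). Middle was index 3 = 22.
New length even (8). New median = avg of two middle elements.
x = -7: 0 elements are < x, 7 elements are > x.
New sorted list: [-7, -6, 18, 20, 22, 26, 28, 33]
New median = 21

Answer: 21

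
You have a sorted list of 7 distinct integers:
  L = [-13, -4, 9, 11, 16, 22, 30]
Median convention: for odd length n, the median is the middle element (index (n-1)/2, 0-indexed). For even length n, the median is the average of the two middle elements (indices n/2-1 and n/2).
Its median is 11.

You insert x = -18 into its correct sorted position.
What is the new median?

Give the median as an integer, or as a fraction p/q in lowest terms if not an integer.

Old list (sorted, length 7): [-13, -4, 9, 11, 16, 22, 30]
Old median = 11
Insert x = -18
Old length odd (7). Middle was index 3 = 11.
New length even (8). New median = avg of two middle elements.
x = -18: 0 elements are < x, 7 elements are > x.
New sorted list: [-18, -13, -4, 9, 11, 16, 22, 30]
New median = 10

Answer: 10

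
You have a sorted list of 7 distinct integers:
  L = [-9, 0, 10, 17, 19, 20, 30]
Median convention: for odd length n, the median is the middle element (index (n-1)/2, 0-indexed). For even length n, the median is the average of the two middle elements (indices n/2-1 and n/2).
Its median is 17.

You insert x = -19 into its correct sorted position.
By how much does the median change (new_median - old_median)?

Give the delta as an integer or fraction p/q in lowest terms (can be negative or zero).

Old median = 17
After inserting x = -19: new sorted = [-19, -9, 0, 10, 17, 19, 20, 30]
New median = 27/2
Delta = 27/2 - 17 = -7/2

Answer: -7/2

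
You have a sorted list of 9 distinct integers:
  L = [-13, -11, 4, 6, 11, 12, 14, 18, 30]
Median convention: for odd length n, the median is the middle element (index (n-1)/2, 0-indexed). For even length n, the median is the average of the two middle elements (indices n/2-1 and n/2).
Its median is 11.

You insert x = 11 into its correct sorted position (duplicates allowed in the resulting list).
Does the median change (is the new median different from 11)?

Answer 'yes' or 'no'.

Old median = 11
Insert x = 11
New median = 11
Changed? no

Answer: no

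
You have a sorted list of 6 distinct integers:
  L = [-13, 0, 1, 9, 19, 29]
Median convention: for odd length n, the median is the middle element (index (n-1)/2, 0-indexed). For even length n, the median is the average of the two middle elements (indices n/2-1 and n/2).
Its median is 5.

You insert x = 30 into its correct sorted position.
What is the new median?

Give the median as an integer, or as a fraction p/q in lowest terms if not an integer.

Old list (sorted, length 6): [-13, 0, 1, 9, 19, 29]
Old median = 5
Insert x = 30
Old length even (6). Middle pair: indices 2,3 = 1,9.
New length odd (7). New median = single middle element.
x = 30: 6 elements are < x, 0 elements are > x.
New sorted list: [-13, 0, 1, 9, 19, 29, 30]
New median = 9

Answer: 9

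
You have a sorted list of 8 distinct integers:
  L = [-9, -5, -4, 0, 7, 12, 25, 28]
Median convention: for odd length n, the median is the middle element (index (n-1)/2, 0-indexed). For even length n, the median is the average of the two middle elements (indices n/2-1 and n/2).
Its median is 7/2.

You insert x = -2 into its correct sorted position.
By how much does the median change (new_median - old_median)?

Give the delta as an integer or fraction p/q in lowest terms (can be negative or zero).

Answer: -7/2

Derivation:
Old median = 7/2
After inserting x = -2: new sorted = [-9, -5, -4, -2, 0, 7, 12, 25, 28]
New median = 0
Delta = 0 - 7/2 = -7/2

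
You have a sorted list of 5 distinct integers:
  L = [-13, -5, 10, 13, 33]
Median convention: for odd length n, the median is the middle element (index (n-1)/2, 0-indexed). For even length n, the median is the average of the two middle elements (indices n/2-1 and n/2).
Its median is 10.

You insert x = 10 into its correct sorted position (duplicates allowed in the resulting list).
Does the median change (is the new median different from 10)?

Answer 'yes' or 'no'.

Old median = 10
Insert x = 10
New median = 10
Changed? no

Answer: no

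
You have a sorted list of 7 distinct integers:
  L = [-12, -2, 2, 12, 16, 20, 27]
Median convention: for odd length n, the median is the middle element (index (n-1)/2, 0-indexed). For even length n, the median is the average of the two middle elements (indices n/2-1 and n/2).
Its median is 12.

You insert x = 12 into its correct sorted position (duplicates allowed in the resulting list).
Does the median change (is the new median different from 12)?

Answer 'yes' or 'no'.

Answer: no

Derivation:
Old median = 12
Insert x = 12
New median = 12
Changed? no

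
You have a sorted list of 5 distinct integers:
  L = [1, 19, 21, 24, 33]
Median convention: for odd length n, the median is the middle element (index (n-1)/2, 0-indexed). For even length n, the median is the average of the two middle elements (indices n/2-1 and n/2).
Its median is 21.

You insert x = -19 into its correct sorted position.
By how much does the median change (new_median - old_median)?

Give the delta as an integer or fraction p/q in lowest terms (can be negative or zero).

Answer: -1

Derivation:
Old median = 21
After inserting x = -19: new sorted = [-19, 1, 19, 21, 24, 33]
New median = 20
Delta = 20 - 21 = -1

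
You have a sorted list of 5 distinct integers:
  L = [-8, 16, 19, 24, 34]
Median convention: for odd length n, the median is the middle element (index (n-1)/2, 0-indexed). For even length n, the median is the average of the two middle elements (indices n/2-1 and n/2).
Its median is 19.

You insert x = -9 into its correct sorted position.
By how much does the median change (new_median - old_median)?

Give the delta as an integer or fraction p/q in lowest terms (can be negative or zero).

Answer: -3/2

Derivation:
Old median = 19
After inserting x = -9: new sorted = [-9, -8, 16, 19, 24, 34]
New median = 35/2
Delta = 35/2 - 19 = -3/2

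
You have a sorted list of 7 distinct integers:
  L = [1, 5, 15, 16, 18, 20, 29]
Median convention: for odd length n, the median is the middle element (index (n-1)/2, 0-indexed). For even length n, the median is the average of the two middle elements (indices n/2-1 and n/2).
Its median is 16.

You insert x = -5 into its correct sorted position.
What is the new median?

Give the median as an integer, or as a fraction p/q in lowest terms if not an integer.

Old list (sorted, length 7): [1, 5, 15, 16, 18, 20, 29]
Old median = 16
Insert x = -5
Old length odd (7). Middle was index 3 = 16.
New length even (8). New median = avg of two middle elements.
x = -5: 0 elements are < x, 7 elements are > x.
New sorted list: [-5, 1, 5, 15, 16, 18, 20, 29]
New median = 31/2

Answer: 31/2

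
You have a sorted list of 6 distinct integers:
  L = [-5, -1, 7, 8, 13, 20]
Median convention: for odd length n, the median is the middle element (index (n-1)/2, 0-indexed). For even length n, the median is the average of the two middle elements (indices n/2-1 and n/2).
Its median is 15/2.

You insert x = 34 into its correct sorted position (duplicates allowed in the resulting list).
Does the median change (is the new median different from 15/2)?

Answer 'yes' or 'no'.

Old median = 15/2
Insert x = 34
New median = 8
Changed? yes

Answer: yes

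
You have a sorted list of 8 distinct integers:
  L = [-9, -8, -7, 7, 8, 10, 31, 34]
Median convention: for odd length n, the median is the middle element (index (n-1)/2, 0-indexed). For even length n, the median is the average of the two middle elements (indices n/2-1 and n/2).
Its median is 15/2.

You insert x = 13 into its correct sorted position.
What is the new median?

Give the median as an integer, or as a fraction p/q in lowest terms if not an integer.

Answer: 8

Derivation:
Old list (sorted, length 8): [-9, -8, -7, 7, 8, 10, 31, 34]
Old median = 15/2
Insert x = 13
Old length even (8). Middle pair: indices 3,4 = 7,8.
New length odd (9). New median = single middle element.
x = 13: 6 elements are < x, 2 elements are > x.
New sorted list: [-9, -8, -7, 7, 8, 10, 13, 31, 34]
New median = 8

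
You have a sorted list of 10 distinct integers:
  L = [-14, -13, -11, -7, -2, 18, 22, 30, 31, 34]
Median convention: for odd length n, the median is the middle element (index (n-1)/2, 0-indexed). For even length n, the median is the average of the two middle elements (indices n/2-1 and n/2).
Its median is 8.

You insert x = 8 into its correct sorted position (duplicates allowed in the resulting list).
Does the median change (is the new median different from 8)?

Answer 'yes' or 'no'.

Answer: no

Derivation:
Old median = 8
Insert x = 8
New median = 8
Changed? no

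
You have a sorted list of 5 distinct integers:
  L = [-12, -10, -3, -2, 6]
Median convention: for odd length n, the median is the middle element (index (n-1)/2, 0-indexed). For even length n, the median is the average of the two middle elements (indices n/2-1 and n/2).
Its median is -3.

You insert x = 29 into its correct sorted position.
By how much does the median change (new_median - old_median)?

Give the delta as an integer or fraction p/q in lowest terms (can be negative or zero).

Answer: 1/2

Derivation:
Old median = -3
After inserting x = 29: new sorted = [-12, -10, -3, -2, 6, 29]
New median = -5/2
Delta = -5/2 - -3 = 1/2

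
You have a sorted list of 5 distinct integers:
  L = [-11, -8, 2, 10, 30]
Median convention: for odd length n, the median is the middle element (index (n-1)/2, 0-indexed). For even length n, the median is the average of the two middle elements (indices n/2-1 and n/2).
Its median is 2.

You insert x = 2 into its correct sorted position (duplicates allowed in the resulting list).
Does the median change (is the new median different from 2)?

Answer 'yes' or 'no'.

Answer: no

Derivation:
Old median = 2
Insert x = 2
New median = 2
Changed? no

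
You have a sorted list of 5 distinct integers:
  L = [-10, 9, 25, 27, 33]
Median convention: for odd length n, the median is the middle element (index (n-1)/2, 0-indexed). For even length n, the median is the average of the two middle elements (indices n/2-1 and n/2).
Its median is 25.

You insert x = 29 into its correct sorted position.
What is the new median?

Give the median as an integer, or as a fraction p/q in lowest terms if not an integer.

Answer: 26

Derivation:
Old list (sorted, length 5): [-10, 9, 25, 27, 33]
Old median = 25
Insert x = 29
Old length odd (5). Middle was index 2 = 25.
New length even (6). New median = avg of two middle elements.
x = 29: 4 elements are < x, 1 elements are > x.
New sorted list: [-10, 9, 25, 27, 29, 33]
New median = 26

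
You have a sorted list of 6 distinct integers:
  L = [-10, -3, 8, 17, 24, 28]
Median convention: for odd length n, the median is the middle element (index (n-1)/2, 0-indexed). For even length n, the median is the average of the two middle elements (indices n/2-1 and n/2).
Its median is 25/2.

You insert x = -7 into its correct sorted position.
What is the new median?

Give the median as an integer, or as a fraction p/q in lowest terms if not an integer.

Old list (sorted, length 6): [-10, -3, 8, 17, 24, 28]
Old median = 25/2
Insert x = -7
Old length even (6). Middle pair: indices 2,3 = 8,17.
New length odd (7). New median = single middle element.
x = -7: 1 elements are < x, 5 elements are > x.
New sorted list: [-10, -7, -3, 8, 17, 24, 28]
New median = 8

Answer: 8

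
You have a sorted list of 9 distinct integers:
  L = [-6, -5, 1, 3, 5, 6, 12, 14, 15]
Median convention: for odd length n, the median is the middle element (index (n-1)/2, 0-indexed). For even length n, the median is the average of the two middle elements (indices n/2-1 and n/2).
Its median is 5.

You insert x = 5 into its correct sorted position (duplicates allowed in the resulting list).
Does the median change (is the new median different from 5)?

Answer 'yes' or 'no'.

Answer: no

Derivation:
Old median = 5
Insert x = 5
New median = 5
Changed? no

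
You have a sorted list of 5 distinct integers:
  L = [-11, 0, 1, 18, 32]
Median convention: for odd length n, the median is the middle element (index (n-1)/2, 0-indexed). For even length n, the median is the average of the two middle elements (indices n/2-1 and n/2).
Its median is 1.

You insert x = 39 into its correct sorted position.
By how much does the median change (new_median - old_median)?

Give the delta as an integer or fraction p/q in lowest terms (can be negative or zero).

Old median = 1
After inserting x = 39: new sorted = [-11, 0, 1, 18, 32, 39]
New median = 19/2
Delta = 19/2 - 1 = 17/2

Answer: 17/2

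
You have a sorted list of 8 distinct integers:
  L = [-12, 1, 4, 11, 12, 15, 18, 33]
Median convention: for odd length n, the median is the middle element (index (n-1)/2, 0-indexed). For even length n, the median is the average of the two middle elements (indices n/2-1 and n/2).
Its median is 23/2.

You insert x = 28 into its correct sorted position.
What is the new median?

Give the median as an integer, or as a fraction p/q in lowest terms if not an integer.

Old list (sorted, length 8): [-12, 1, 4, 11, 12, 15, 18, 33]
Old median = 23/2
Insert x = 28
Old length even (8). Middle pair: indices 3,4 = 11,12.
New length odd (9). New median = single middle element.
x = 28: 7 elements are < x, 1 elements are > x.
New sorted list: [-12, 1, 4, 11, 12, 15, 18, 28, 33]
New median = 12

Answer: 12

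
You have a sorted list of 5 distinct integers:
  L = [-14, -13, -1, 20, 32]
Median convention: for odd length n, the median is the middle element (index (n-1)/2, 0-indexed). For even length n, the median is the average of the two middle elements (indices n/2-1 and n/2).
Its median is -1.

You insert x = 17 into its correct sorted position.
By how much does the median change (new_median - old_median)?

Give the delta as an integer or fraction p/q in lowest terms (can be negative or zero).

Old median = -1
After inserting x = 17: new sorted = [-14, -13, -1, 17, 20, 32]
New median = 8
Delta = 8 - -1 = 9

Answer: 9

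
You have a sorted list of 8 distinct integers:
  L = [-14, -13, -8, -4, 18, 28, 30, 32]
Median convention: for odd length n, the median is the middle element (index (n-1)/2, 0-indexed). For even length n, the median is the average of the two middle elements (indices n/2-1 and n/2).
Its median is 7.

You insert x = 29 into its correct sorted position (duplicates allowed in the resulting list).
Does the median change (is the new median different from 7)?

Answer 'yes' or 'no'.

Answer: yes

Derivation:
Old median = 7
Insert x = 29
New median = 18
Changed? yes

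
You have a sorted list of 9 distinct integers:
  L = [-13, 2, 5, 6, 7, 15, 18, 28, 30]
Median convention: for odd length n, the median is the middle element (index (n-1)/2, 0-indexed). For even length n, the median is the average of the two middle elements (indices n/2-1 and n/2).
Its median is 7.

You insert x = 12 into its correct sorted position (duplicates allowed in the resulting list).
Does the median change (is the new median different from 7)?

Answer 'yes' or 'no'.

Old median = 7
Insert x = 12
New median = 19/2
Changed? yes

Answer: yes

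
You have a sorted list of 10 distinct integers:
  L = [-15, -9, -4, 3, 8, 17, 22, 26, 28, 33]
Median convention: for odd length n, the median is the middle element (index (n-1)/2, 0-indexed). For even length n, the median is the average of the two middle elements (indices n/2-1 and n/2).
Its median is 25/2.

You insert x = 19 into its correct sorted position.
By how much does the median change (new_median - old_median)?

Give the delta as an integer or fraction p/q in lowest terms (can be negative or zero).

Answer: 9/2

Derivation:
Old median = 25/2
After inserting x = 19: new sorted = [-15, -9, -4, 3, 8, 17, 19, 22, 26, 28, 33]
New median = 17
Delta = 17 - 25/2 = 9/2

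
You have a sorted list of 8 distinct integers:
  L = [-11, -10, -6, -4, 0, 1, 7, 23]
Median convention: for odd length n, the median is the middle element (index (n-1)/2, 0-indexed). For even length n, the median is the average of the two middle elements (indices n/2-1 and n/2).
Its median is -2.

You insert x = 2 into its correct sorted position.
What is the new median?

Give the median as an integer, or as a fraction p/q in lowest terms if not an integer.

Answer: 0

Derivation:
Old list (sorted, length 8): [-11, -10, -6, -4, 0, 1, 7, 23]
Old median = -2
Insert x = 2
Old length even (8). Middle pair: indices 3,4 = -4,0.
New length odd (9). New median = single middle element.
x = 2: 6 elements are < x, 2 elements are > x.
New sorted list: [-11, -10, -6, -4, 0, 1, 2, 7, 23]
New median = 0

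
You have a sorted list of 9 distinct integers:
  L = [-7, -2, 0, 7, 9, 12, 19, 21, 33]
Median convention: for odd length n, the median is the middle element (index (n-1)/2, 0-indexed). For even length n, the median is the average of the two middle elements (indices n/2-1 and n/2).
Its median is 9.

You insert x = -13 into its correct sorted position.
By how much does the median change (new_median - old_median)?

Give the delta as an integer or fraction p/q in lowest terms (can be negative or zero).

Old median = 9
After inserting x = -13: new sorted = [-13, -7, -2, 0, 7, 9, 12, 19, 21, 33]
New median = 8
Delta = 8 - 9 = -1

Answer: -1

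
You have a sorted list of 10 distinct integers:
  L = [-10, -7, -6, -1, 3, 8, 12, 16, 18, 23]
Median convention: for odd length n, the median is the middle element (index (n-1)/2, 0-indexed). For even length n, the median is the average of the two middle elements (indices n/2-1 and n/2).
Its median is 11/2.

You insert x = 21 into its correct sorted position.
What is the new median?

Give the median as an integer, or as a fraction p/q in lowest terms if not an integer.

Old list (sorted, length 10): [-10, -7, -6, -1, 3, 8, 12, 16, 18, 23]
Old median = 11/2
Insert x = 21
Old length even (10). Middle pair: indices 4,5 = 3,8.
New length odd (11). New median = single middle element.
x = 21: 9 elements are < x, 1 elements are > x.
New sorted list: [-10, -7, -6, -1, 3, 8, 12, 16, 18, 21, 23]
New median = 8

Answer: 8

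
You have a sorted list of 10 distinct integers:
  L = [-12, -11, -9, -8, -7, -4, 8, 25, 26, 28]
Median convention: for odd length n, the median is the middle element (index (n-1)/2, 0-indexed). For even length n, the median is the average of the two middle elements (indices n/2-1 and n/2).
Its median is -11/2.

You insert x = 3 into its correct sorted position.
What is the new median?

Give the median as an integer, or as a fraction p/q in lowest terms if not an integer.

Old list (sorted, length 10): [-12, -11, -9, -8, -7, -4, 8, 25, 26, 28]
Old median = -11/2
Insert x = 3
Old length even (10). Middle pair: indices 4,5 = -7,-4.
New length odd (11). New median = single middle element.
x = 3: 6 elements are < x, 4 elements are > x.
New sorted list: [-12, -11, -9, -8, -7, -4, 3, 8, 25, 26, 28]
New median = -4

Answer: -4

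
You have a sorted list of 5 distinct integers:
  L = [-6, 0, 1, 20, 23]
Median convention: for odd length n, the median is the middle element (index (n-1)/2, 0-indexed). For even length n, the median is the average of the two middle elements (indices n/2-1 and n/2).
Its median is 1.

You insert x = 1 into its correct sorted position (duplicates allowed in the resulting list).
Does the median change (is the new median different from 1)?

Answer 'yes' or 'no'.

Answer: no

Derivation:
Old median = 1
Insert x = 1
New median = 1
Changed? no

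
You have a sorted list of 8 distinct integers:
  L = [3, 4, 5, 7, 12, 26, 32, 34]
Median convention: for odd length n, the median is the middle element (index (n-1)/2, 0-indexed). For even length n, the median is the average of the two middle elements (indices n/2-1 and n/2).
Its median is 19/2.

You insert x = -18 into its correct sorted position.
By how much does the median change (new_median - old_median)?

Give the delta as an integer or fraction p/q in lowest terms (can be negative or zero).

Answer: -5/2

Derivation:
Old median = 19/2
After inserting x = -18: new sorted = [-18, 3, 4, 5, 7, 12, 26, 32, 34]
New median = 7
Delta = 7 - 19/2 = -5/2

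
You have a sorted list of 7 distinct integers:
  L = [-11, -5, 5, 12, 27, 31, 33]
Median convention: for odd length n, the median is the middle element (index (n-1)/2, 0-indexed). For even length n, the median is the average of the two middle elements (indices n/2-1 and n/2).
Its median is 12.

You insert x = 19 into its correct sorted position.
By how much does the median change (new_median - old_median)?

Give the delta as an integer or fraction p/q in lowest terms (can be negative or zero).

Answer: 7/2

Derivation:
Old median = 12
After inserting x = 19: new sorted = [-11, -5, 5, 12, 19, 27, 31, 33]
New median = 31/2
Delta = 31/2 - 12 = 7/2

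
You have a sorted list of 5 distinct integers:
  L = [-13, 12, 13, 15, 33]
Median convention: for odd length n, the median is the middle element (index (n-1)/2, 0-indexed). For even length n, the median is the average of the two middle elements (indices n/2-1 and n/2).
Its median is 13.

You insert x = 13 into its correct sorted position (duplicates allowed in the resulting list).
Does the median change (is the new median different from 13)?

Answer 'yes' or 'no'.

Old median = 13
Insert x = 13
New median = 13
Changed? no

Answer: no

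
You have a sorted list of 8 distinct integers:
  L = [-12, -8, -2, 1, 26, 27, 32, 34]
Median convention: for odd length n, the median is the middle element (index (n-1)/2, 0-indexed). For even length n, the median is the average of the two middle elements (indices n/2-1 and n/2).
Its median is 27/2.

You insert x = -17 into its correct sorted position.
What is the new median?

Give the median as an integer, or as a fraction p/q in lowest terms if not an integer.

Old list (sorted, length 8): [-12, -8, -2, 1, 26, 27, 32, 34]
Old median = 27/2
Insert x = -17
Old length even (8). Middle pair: indices 3,4 = 1,26.
New length odd (9). New median = single middle element.
x = -17: 0 elements are < x, 8 elements are > x.
New sorted list: [-17, -12, -8, -2, 1, 26, 27, 32, 34]
New median = 1

Answer: 1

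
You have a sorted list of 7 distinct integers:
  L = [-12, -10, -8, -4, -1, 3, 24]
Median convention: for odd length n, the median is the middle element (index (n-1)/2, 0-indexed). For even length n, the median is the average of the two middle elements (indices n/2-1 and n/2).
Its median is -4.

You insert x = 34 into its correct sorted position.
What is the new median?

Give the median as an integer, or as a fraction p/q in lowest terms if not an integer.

Answer: -5/2

Derivation:
Old list (sorted, length 7): [-12, -10, -8, -4, -1, 3, 24]
Old median = -4
Insert x = 34
Old length odd (7). Middle was index 3 = -4.
New length even (8). New median = avg of two middle elements.
x = 34: 7 elements are < x, 0 elements are > x.
New sorted list: [-12, -10, -8, -4, -1, 3, 24, 34]
New median = -5/2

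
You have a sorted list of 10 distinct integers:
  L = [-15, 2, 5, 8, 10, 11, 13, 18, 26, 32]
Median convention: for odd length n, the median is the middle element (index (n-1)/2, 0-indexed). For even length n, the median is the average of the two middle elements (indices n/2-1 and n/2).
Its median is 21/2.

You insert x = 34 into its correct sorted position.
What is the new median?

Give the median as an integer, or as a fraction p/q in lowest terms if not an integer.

Answer: 11

Derivation:
Old list (sorted, length 10): [-15, 2, 5, 8, 10, 11, 13, 18, 26, 32]
Old median = 21/2
Insert x = 34
Old length even (10). Middle pair: indices 4,5 = 10,11.
New length odd (11). New median = single middle element.
x = 34: 10 elements are < x, 0 elements are > x.
New sorted list: [-15, 2, 5, 8, 10, 11, 13, 18, 26, 32, 34]
New median = 11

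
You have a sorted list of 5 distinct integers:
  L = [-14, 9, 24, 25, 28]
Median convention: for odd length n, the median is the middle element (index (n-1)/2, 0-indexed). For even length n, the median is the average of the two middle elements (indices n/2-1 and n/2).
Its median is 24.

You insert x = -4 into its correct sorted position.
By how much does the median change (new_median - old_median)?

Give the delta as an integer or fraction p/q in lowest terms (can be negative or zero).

Answer: -15/2

Derivation:
Old median = 24
After inserting x = -4: new sorted = [-14, -4, 9, 24, 25, 28]
New median = 33/2
Delta = 33/2 - 24 = -15/2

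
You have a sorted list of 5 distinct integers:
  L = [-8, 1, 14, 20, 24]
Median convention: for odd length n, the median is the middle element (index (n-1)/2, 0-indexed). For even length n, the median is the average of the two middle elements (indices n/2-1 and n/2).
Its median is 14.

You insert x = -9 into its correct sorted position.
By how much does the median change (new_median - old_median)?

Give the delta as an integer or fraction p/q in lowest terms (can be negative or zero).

Old median = 14
After inserting x = -9: new sorted = [-9, -8, 1, 14, 20, 24]
New median = 15/2
Delta = 15/2 - 14 = -13/2

Answer: -13/2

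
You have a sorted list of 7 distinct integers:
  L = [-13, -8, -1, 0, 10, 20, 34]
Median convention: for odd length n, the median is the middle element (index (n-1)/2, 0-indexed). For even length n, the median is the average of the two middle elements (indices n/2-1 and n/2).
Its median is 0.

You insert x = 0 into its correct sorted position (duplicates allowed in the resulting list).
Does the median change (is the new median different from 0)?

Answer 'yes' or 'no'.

Old median = 0
Insert x = 0
New median = 0
Changed? no

Answer: no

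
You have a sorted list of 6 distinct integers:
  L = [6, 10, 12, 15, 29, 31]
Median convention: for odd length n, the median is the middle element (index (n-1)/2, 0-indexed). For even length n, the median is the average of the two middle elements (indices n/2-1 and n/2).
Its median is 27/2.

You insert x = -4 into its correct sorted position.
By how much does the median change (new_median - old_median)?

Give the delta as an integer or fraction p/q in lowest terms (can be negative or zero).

Answer: -3/2

Derivation:
Old median = 27/2
After inserting x = -4: new sorted = [-4, 6, 10, 12, 15, 29, 31]
New median = 12
Delta = 12 - 27/2 = -3/2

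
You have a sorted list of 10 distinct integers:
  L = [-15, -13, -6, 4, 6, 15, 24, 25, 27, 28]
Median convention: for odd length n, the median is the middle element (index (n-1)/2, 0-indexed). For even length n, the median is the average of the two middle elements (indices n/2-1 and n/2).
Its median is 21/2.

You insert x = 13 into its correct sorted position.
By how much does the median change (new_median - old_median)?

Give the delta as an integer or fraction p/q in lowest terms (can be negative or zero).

Answer: 5/2

Derivation:
Old median = 21/2
After inserting x = 13: new sorted = [-15, -13, -6, 4, 6, 13, 15, 24, 25, 27, 28]
New median = 13
Delta = 13 - 21/2 = 5/2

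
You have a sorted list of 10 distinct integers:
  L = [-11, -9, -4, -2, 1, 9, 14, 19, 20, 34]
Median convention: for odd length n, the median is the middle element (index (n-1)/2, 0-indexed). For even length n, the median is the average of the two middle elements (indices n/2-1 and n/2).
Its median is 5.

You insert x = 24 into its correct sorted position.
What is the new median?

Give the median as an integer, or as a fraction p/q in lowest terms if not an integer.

Answer: 9

Derivation:
Old list (sorted, length 10): [-11, -9, -4, -2, 1, 9, 14, 19, 20, 34]
Old median = 5
Insert x = 24
Old length even (10). Middle pair: indices 4,5 = 1,9.
New length odd (11). New median = single middle element.
x = 24: 9 elements are < x, 1 elements are > x.
New sorted list: [-11, -9, -4, -2, 1, 9, 14, 19, 20, 24, 34]
New median = 9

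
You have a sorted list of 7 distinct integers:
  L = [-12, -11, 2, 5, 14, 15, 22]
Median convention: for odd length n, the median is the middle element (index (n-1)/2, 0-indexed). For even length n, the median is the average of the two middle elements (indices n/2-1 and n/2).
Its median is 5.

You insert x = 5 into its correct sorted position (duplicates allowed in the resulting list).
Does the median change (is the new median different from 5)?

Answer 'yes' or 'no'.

Old median = 5
Insert x = 5
New median = 5
Changed? no

Answer: no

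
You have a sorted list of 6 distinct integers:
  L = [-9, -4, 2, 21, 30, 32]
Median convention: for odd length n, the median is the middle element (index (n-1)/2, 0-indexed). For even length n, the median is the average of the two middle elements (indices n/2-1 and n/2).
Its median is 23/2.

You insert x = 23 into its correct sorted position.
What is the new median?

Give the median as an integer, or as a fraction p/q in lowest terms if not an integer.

Old list (sorted, length 6): [-9, -4, 2, 21, 30, 32]
Old median = 23/2
Insert x = 23
Old length even (6). Middle pair: indices 2,3 = 2,21.
New length odd (7). New median = single middle element.
x = 23: 4 elements are < x, 2 elements are > x.
New sorted list: [-9, -4, 2, 21, 23, 30, 32]
New median = 21

Answer: 21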